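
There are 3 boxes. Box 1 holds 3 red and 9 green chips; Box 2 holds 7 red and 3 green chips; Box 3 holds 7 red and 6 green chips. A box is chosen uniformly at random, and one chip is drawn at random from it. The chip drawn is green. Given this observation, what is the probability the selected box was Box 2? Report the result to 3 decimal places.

P(green|Box 1) = 0.75; P(green|Box 2) = 0.3; P(green|Box 3) = 0.4615.
Prior × likelihood for each source: 0.333333·0.75=0.2500, 0.333333·0.3=0.1000, 0.333333·0.4615=0.1538. Summing gives P(green) = 0.50385.
P(Box 2 | green) = 0.1000 / 0.50385 = 0.198.

Posterior probability ≈ 0.198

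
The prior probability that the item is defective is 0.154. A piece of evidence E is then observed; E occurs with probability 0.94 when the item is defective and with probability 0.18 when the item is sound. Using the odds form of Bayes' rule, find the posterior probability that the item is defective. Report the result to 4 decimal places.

Posterior probability ≈ 0.4873

Prior odds = 0.154/(1−0.154) = 0.18203.
Likelihood ratio for E = 0.94/0.18 = 5.2222.
Posterior odds = prior odds × LR = 0.95062.
Posterior probability = odds/(1+odds) = 0.95062/1.9506 = 0.4873.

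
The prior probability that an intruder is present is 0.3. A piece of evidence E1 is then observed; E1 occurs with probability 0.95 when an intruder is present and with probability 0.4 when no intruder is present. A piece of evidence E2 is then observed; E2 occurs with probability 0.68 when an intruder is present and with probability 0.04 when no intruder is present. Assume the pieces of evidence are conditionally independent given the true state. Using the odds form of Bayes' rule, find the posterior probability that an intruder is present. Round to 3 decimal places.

Posterior probability ≈ 0.945

Prior odds = 0.3/(1−0.3) = 0.42857.
Likelihood ratio for E1 = 0.95/0.4 = 2.3750.
Likelihood ratio for E2 = 0.68/0.04 = 17.000.
Posterior odds = prior odds × LR₁ × LR₂ = 17.304.
Posterior probability = odds/(1+odds) = 17.304/18.304 = 0.945.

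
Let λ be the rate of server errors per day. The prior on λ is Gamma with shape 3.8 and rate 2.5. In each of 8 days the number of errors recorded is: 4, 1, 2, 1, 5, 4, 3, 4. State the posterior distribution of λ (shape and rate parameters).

The Poisson likelihood adds the total count to the shape and the number of exposure periods to the rate. Here ∑xᵢ = 24 and n = 8, so shape 3.8→27.8 and rate 2.5→10.5.

Posterior: Gamma(shape=27.8, rate=10.5)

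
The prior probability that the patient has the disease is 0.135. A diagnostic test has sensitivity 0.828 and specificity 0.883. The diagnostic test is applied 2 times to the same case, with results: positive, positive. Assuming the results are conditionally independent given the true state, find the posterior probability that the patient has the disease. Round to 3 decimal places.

Posterior P(H) ≈ 0.887

Let H be the event that the patient has the disease; start with P(H) = 0.135. P('positive'|H) = 0.828, P('positive'|¬H) = 0.117.
Update on result 1 ('positive'): P(H) ← 0.828·0.1350 / (0.828·0.1350 + 0.117·0.8650) = 0.11178/0.21299 = 0.5248.
Update on result 2 ('positive'): P(H) ← 0.828·0.5248 / (0.828·0.5248 + 0.117·0.4752) = 0.43456/0.49015 = 0.8866.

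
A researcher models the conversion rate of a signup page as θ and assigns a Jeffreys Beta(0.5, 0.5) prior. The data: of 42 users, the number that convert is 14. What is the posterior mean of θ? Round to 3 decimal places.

The binomial likelihood is conjugate to the Beta prior: with 14 successes and 28 failures, the posterior is Beta(0.5+14, 0.5+28) = Beta(14.5, 28.5).
E[θ | data] = 14.5/(14.5+28.5) = 0.337.

Posterior mean ≈ 0.337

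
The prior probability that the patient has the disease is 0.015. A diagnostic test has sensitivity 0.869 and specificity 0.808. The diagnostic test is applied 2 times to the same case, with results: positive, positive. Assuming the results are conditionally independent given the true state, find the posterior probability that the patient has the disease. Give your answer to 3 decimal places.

Posterior P(H) ≈ 0.238

With H the event that the patient has the disease, the joint likelihood of the observed sequence is P(data|H) = 0.869·0.869 = 0.75516 and P(data|¬H) = 0.192·0.192 = 0.036864.
Bayes: P(H|data) = 0.015·0.75516 / (0.015·0.75516 + 0.985·0.036864) = 0.011327/0.047638 = 0.2378.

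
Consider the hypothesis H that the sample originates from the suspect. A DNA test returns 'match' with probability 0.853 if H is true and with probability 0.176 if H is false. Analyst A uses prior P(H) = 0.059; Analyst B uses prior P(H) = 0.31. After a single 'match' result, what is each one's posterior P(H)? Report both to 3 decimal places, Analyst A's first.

P('+'|H) = 0.853, P('+'|¬H) = 0.176.
Analyst A: numerator 0.853·0.059 = 0.050327; evidence = 0.050327+0.176·0.941 = 0.21594; posterior = 0.233.
Analyst B: numerator 0.853·0.31 = 0.26443; evidence = 0.26443+0.176·0.69 = 0.38587; posterior = 0.685.

Analyst A: 0.233; Analyst B: 0.685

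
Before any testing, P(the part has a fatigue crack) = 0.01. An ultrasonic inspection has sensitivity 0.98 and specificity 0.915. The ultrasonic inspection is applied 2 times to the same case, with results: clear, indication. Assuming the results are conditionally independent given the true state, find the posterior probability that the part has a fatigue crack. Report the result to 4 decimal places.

With H the event that the part has a fatigue crack, the joint likelihood of the observed sequence is P(data|H) = 0.02·0.98 = 0.019600 and P(data|¬H) = 0.915·0.085 = 0.077775.
Bayes: P(H|data) = 0.01·0.019600 / (0.01·0.019600 + 0.99·0.077775) = 0.00019600/0.077193 = 0.0025.

Posterior P(H) ≈ 0.0025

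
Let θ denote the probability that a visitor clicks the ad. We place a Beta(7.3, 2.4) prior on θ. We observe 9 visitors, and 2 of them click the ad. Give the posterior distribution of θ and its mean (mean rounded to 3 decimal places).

Posterior: Beta(9.3, 9.4); mean ≈ 0.497

Observing 2 successes and 7 failures updates Beta(7.3, 2.4) by adding the success and failure counts to the two shape parameters: α = 7.3+2 = 9.3, β = 2.4+7 = 9.4.
Posterior mean = α/(α+β) = 9.3/18.7 = 0.497.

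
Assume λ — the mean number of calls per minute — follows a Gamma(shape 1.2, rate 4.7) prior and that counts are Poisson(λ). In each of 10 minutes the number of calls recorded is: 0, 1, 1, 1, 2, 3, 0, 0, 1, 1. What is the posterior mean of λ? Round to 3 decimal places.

Posterior mean ≈ 0.762

Total count ∑xᵢ = 10 over n = 10 minutes.
Gamma is conjugate to the Poisson likelihood: posterior is Gamma(shape = 1.2+10 = 11.2, rate = 4.7+10 = 14.7).
E[λ | data] = 11.2/14.7 = 0.762.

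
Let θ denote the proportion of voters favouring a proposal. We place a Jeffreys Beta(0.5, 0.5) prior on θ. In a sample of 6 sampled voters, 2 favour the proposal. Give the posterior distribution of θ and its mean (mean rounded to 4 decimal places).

The binomial likelihood is conjugate to the Beta prior: with 2 successes and 4 failures, the posterior is Beta(0.5+2, 0.5+4) = Beta(2.5, 4.5).
Posterior mean = α/(α+β) = 2.5/7 = 0.3571.

Posterior: Beta(2.5, 4.5); mean ≈ 0.3571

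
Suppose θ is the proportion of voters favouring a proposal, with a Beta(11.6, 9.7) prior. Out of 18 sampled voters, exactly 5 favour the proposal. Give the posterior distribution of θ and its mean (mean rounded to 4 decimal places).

The binomial likelihood is conjugate to the Beta prior: with 5 successes and 13 failures, the posterior is Beta(11.6+5, 9.7+13) = Beta(16.6, 22.7).
E[θ | data] = 16.6/(16.6+22.7) = 0.4224.

Posterior: Beta(16.6, 22.7); mean ≈ 0.4224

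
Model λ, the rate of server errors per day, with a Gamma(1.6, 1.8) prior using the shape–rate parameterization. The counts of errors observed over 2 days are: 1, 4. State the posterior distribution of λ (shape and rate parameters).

Posterior: Gamma(shape=6.6, rate=3.8)

The Poisson likelihood adds the total count to the shape and the number of exposure periods to the rate. Here ∑xᵢ = 5 and n = 2, so shape 1.6→6.6 and rate 1.8→3.8.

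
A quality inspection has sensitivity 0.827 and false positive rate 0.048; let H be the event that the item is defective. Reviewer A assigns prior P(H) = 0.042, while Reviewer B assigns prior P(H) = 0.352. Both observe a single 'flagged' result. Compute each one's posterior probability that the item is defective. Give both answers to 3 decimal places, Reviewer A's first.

The likelihood ratio for a 'flagged' result is 0.827/0.048 = 17.229.
Reviewer A: prior odds 0.042/0.958 = 0.043841; posterior odds 0.75535; posterior probability 0.430.
Reviewer B: prior odds 0.352/0.648 = 0.54321; posterior odds 9.3591; posterior probability 0.903.

Reviewer A: 0.430; Reviewer B: 0.903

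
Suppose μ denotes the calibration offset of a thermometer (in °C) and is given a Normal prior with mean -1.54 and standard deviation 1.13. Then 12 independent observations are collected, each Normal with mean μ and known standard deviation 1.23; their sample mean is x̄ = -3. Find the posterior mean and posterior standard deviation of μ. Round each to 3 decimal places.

Prior precision 1/τ₀² = 1/1.13² = 0.783147; data precision n/σ² = 12/1.23² = 7.93179.
Posterior precision = 0.783147 + 7.93179 = 8.71493, giving posterior SD = 1/√8.71493 = 0.339.
Posterior mean = (0.783147·-1.54 + 7.93179·-3) / 8.71493 = -2.869.

Posterior mean ≈ -2.869; posterior SD ≈ 0.339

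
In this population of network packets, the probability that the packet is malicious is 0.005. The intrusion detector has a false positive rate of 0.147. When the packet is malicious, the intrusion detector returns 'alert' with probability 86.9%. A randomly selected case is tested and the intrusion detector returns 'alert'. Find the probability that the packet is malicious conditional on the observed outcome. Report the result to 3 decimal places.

P(H | E) ≈ 0.029

Let H be the event that the packet is malicious. P(H) = 0.005, so P(¬H) = 0.995. With E the 'alert' result, P(E|H) = 0.869 and P(E|¬H) = 0.147.
P(E) = 0.869·0.005 + 0.147·0.995 = 0.0043450 + 0.14626 = 0.15061.
By Bayes' theorem, P(H|E) = 0.0043450 / 0.15061 = 0.029.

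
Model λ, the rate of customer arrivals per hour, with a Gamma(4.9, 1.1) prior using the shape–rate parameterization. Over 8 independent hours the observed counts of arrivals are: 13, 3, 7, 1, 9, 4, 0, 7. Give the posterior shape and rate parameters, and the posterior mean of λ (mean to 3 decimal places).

Total count ∑xᵢ = 44 over n = 8 hours.
Gamma is conjugate to the Poisson likelihood: posterior is Gamma(shape = 4.9+44 = 48.9, rate = 1.1+8 = 9.1).
Posterior mean = shape/rate = 48.9/9.1 = 5.374.

Posterior: Gamma(shape=48.9, rate=9.1); mean ≈ 5.374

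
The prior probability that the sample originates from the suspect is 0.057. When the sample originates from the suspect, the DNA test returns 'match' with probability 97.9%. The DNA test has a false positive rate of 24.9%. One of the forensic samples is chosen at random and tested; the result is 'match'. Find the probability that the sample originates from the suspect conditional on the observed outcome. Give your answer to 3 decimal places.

Let H be the event that the sample originates from the suspect. P(H) = 0.057, so P(¬H) = 0.943. With E the 'match' result, P(E|H) = 0.979 and P(E|¬H) = 0.249.
P(E) = 0.979·0.057 + 0.249·0.943 = 0.055803 + 0.23481 = 0.29061.
By Bayes' theorem, P(H|E) = 0.055803 / 0.29061 = 0.192.

P(H | E) ≈ 0.192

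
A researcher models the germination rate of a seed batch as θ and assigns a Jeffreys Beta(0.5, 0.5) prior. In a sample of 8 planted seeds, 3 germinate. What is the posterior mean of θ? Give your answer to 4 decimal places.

Observing 3 successes and 5 failures updates Beta(0.5, 0.5) by adding the success and failure counts to the two shape parameters: α = 0.5+3 = 3.5, β = 0.5+5 = 5.5.
Posterior mean = α/(α+β) = 3.5/9 = 0.3889.

Posterior mean ≈ 0.3889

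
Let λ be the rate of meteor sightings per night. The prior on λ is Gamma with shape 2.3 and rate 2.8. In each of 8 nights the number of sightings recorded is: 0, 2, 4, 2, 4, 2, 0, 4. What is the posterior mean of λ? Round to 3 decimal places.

Posterior mean ≈ 1.880

The Poisson likelihood adds the total count to the shape and the number of exposure periods to the rate. Here ∑xᵢ = 18 and n = 8, so shape 2.3→20.3 and rate 2.8→10.8.
E[λ | data] = 20.3/10.8 = 1.880.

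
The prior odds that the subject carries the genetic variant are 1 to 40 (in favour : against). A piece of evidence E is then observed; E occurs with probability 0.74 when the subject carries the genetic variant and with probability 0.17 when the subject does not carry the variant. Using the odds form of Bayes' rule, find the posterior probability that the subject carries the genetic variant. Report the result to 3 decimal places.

Prior odds = 1/40 = 0.025000. In log-odds, ln(0.025000) = -3.6889.
Add log likelihood ratio: ln(4.3529) = 1.4709.
Posterior log-odds = -2.2180, so posterior odds = exp(-2.2180) = 0.10882. Converting, P(H|E) = 0.10882/1.1088 = 0.098.

Posterior probability ≈ 0.098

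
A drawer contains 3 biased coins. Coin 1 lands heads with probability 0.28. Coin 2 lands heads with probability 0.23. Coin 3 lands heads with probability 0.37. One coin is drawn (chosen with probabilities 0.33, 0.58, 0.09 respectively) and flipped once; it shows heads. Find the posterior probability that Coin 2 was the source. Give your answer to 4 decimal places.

Posterior probability ≈ 0.5149

Tabulate prior·likelihood by source: [1] prior 0.33, lik 0.28, product 0.09240; [2] prior 0.58, lik 0.23, product 0.1334; [3] prior 0.09, lik 0.37, product 0.03330.
Normalizing constant = 0.25910; the posterior for Coin 2 is its product over the sum, 0.1334/0.25910 = 0.5149.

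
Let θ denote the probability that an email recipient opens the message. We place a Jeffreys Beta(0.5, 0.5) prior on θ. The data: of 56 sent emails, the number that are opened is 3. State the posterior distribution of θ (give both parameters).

Observing 3 successes and 53 failures updates Beta(0.5, 0.5) by adding the success and failure counts to the two shape parameters: α = 0.5+3 = 3.5, β = 0.5+53 = 53.5.

Posterior: Beta(3.5, 53.5)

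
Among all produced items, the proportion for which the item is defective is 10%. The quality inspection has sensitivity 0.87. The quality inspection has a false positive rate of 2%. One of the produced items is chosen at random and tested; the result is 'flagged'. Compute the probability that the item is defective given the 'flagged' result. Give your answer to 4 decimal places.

Let H be the event that the item is defective. P(H) = 0.1, so P(¬H) = 0.9. With E the 'flagged' result, P(E|H) = 0.87 and P(E|¬H) = 0.02.
P(E) = 0.87·0.1 + 0.02·0.9 = 0.087000 + 0.018000 = 0.10500.
By Bayes' theorem, P(H|E) = 0.087000 / 0.10500 = 0.8286.

P(H | E) ≈ 0.8286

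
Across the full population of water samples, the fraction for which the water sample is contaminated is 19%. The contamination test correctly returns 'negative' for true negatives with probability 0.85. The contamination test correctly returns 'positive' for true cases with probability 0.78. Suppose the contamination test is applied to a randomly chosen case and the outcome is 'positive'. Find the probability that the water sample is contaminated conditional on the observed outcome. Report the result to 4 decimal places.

Write H for 'the water sample is contaminated'. Prior odds H:¬H = 0.19/0.81 = 0.23457. For the 'positive' outcome, the likelihood ratio is 0.78/0.15 = 5.2000.
Posterior odds = 0.23457 × 5.2000 = 1.2198, so P(H|E) = 1.2198/(1+1.2198) = 0.5495.

P(H | E) ≈ 0.5495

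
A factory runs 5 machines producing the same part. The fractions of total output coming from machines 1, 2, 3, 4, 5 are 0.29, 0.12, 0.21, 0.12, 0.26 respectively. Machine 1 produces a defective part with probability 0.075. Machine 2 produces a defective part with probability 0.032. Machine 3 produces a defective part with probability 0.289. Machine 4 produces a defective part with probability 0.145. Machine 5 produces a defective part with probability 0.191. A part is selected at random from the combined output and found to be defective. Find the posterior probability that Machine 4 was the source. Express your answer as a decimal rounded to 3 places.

Posterior probability ≈ 0.113

Tabulate prior·likelihood by source: [1] prior 0.29, lik 0.075, product 0.02175; [2] prior 0.12, lik 0.032, product 0.003840; [3] prior 0.21, lik 0.289, product 0.06069; [4] prior 0.12, lik 0.145, product 0.01740; [5] prior 0.26, lik 0.191, product 0.04966.
Normalizing constant = 0.15334; the posterior for Machine 4 is its product over the sum, 0.01740/0.15334 = 0.113.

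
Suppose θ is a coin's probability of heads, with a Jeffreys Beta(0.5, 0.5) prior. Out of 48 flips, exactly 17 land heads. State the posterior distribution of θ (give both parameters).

Posterior: Beta(17.5, 31.5)

Observing 17 successes and 31 failures updates Beta(0.5, 0.5) by adding the success and failure counts to the two shape parameters: α = 0.5+17 = 17.5, β = 0.5+31 = 31.5.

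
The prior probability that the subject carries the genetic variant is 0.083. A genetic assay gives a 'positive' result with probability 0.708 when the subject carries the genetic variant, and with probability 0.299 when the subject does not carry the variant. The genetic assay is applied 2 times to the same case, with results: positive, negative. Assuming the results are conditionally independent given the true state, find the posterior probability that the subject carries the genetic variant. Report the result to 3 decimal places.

Posterior P(H) ≈ 0.082

Let H be the event that the subject carries the genetic variant; start with P(H) = 0.083. P('positive'|H) = 0.708, P('positive'|¬H) = 0.299.
Update on result 1 ('positive'): P(H) ← 0.708·0.0830 / (0.708·0.0830 + 0.299·0.9170) = 0.058764/0.33295 = 0.1765.
Update on result 2 ('negative'): P(H) ← 0.292·0.1765 / (0.292·0.1765 + 0.701·0.8235) = 0.051537/0.62881 = 0.0820.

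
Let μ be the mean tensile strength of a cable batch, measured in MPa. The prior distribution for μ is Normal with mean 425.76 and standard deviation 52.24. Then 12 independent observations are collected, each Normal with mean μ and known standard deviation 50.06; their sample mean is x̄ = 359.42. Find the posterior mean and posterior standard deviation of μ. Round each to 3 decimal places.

With known σ, the Normal prior is conjugate. Weight on the data is w = (n/σ²)/(n/σ² + 1/τ₀²) = 0.00478850/(0.00478850+0.00036643) = 0.92892.
Posterior mean = w·x̄ + (1−w)·μ₀ = 0.92892·359.42 + 0.071084·425.76 = 364.136. Posterior variance = 1/(0.00478850+0.00036643) = 193.989, so SD = 13.928.

Posterior mean ≈ 364.136; posterior SD ≈ 13.928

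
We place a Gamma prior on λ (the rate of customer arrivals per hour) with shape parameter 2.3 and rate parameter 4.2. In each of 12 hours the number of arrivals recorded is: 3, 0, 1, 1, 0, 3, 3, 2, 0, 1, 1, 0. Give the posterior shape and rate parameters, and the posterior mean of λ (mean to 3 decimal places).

Posterior: Gamma(shape=17.3, rate=16.2); mean ≈ 1.068

Total count ∑xᵢ = 15 over n = 12 hours.
Gamma is conjugate to the Poisson likelihood: posterior is Gamma(shape = 2.3+15 = 17.3, rate = 4.2+12 = 16.2).
E[λ | data] = 17.3/16.2 = 1.068.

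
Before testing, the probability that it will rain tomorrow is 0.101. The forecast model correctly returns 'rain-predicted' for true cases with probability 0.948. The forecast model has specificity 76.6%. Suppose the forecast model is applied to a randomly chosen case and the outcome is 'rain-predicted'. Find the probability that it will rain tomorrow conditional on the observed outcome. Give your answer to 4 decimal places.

Write H for 'it will rain tomorrow'. Prior odds H:¬H = 0.101/0.899 = 0.11235. For the 'rain-predicted' outcome, the likelihood ratio is 0.948/0.234 = 4.0513.
Posterior odds = 0.11235 × 4.0513 = 0.45515, so P(H|E) = 0.45515/(1+0.45515) = 0.3128.

P(H | E) ≈ 0.3128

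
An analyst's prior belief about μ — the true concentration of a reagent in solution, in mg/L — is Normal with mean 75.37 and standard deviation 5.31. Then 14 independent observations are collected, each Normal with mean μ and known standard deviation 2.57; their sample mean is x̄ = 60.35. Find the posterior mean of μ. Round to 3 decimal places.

Posterior mean ≈ 60.597

Prior precision 1/τ₀² = 1/5.31² = 0.0354659; data precision n/σ² = 14/2.57² = 2.11964.
Posterior precision = 0.0354659 + 2.11964 = 2.15510.
Posterior mean = (0.0354659·75.37 + 2.11964·60.35) / 2.15510 = 60.597.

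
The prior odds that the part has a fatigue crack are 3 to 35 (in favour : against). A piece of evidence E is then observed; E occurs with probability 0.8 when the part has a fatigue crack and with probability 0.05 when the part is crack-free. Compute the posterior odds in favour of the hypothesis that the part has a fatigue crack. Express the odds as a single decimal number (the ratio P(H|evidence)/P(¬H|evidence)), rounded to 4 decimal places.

Prior odds = 3/35 = 0.085714.
Likelihood ratio for E = 0.8/0.05 = 16.000.
Posterior odds = prior odds × LR = 1.3714.

Posterior odds ≈ 1.3714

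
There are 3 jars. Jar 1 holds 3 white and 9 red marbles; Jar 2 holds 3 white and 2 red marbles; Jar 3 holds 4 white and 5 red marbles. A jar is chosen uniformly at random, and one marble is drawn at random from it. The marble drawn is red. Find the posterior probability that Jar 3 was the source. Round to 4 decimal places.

P(red|Jar 1) = 0.75; P(red|Jar 2) = 0.4; P(red|Jar 3) = 0.5556.
Prior × likelihood for each source: 0.333333·0.75=0.2500, 0.333333·0.4=0.1333, 0.333333·0.5556=0.1852. Summing gives P(red) = 0.56852.
P(Jar 3 | red) = 0.1852 / 0.56852 = 0.3257.

Posterior probability ≈ 0.3257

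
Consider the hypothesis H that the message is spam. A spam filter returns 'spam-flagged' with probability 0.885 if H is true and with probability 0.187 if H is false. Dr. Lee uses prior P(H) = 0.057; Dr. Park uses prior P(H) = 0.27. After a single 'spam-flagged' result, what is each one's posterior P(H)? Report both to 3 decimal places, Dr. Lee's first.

P('+'|H) = 0.885, P('+'|¬H) = 0.187.
Dr. Lee: numerator 0.885·0.057 = 0.050445; evidence = 0.050445+0.187·0.943 = 0.22679; posterior = 0.222.
Dr. Park: numerator 0.885·0.27 = 0.23895; evidence = 0.23895+0.187·0.73 = 0.37546; posterior = 0.636.

Dr. Lee: 0.222; Dr. Park: 0.636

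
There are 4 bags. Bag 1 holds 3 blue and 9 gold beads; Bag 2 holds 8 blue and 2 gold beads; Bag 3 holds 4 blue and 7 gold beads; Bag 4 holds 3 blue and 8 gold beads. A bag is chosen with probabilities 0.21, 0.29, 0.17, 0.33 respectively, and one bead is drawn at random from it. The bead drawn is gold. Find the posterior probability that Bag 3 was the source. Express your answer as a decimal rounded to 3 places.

Posterior probability ≈ 0.192

Tabulate prior·likelihood by source: [1] prior 0.21, lik 0.75, product 0.1575; [2] prior 0.29, lik 0.2, product 0.05800; [3] prior 0.17, lik 0.6364, product 0.1082; [4] prior 0.33, lik 0.7273, product 0.2400.
Normalizing constant = 0.56368; the posterior for Bag 3 is its product over the sum, 0.1082/0.56368 = 0.192.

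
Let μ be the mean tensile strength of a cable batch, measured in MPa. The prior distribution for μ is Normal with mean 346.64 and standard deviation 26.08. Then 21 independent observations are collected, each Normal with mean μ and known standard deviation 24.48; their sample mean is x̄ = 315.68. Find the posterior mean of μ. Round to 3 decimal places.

Posterior mean ≈ 316.927

Prior precision 1/τ₀² = 1/26.08² = 0.00147023; data precision n/σ² = 21/24.48² = 0.0350426.
Posterior precision = 0.00147023 + 0.0350426 = 0.0365128.
Posterior mean = (0.00147023·346.64 + 0.0350426·315.68) / 0.0365128 = 316.927.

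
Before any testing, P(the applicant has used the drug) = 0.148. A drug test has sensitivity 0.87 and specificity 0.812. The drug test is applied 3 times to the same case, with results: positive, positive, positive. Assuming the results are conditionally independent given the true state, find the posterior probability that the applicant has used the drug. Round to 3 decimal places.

Let H be the event that the applicant has used the drug; start with P(H) = 0.148. P('positive'|H) = 0.87, P('positive'|¬H) = 0.188.
Update on result 1 ('positive'): P(H) ← 0.87·0.1480 / (0.87·0.1480 + 0.188·0.8520) = 0.12876/0.28894 = 0.4456.
Update on result 2 ('positive'): P(H) ← 0.87·0.4456 / (0.87·0.4456 + 0.188·0.5544) = 0.38770/0.49192 = 0.7881.
Update on result 3 ('positive'): P(H) ← 0.87·0.7881 / (0.87·0.7881 + 0.188·0.2119) = 0.68568/0.72551 = 0.9451.

Posterior P(H) ≈ 0.945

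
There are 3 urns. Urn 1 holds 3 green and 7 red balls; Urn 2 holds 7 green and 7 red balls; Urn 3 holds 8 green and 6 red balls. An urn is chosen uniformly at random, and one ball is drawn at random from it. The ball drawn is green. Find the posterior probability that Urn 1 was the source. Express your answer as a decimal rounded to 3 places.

Tabulate prior·likelihood by source: [1] prior 0.333333, lik 0.3, product 0.1000; [2] prior 0.333333, lik 0.5, product 0.1667; [3] prior 0.333333, lik 0.5714, product 0.1905.
Normalizing constant = 0.45714; the posterior for Urn 1 is its product over the sum, 0.1000/0.45714 = 0.219.

Posterior probability ≈ 0.219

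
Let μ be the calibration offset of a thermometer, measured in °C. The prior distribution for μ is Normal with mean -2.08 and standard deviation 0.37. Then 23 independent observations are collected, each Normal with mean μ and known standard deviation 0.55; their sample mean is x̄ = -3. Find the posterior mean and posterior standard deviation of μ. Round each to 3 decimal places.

Posterior mean ≈ -2.919; posterior SD ≈ 0.110

Prior precision 1/τ₀² = 1/0.37² = 7.30460; data precision n/σ² = 23/0.55² = 76.0331.
Posterior precision = 7.30460 + 76.0331 = 83.3377, giving posterior SD = 1/√83.3377 = 0.110.
Posterior mean = (7.30460·-2.08 + 76.0331·-3) / 83.3377 = -2.919.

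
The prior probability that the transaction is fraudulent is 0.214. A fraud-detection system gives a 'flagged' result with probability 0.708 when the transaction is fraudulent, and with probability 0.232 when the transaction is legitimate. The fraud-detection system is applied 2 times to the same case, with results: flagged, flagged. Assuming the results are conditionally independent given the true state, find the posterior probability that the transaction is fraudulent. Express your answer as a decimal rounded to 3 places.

Posterior P(H) ≈ 0.717

Let H be the event that the transaction is fraudulent; start with P(H) = 0.214. P('flagged'|H) = 0.708, P('flagged'|¬H) = 0.232.
Update on result 1 ('flagged'): P(H) ← 0.708·0.2140 / (0.708·0.2140 + 0.232·0.7860) = 0.15151/0.33386 = 0.4538.
Update on result 2 ('flagged'): P(H) ← 0.708·0.4538 / (0.708·0.4538 + 0.232·0.5462) = 0.32130/0.44802 = 0.7172.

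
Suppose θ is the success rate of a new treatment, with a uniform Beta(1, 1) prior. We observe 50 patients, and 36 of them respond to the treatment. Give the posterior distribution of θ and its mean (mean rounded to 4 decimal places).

The binomial likelihood is conjugate to the Beta prior: with 36 successes and 14 failures, the posterior is Beta(1+36, 1+14) = Beta(37, 15).
E[θ | data] = 37/(37+15) = 0.7115.

Posterior: Beta(37, 15); mean ≈ 0.7115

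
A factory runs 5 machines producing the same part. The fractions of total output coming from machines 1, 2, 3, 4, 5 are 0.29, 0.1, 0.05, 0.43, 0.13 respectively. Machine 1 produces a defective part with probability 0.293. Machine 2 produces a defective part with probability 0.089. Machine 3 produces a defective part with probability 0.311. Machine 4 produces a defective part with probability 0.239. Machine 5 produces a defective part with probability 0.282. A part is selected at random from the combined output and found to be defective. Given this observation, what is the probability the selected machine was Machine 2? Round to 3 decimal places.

Posterior probability ≈ 0.036

P(defective|M1) = 0.293; P(defective|M2) = 0.089; P(defective|M3) = 0.311; P(defective|M4) = 0.239; P(defective|M5) = 0.282.
Prior × likelihood for each source: 0.29·0.293=0.08497, 0.1·0.089=0.008900, 0.05·0.311=0.01555, 0.43·0.239=0.1028, 0.13·0.282=0.03666. Summing gives P(defective) = 0.24885.
P(Machine 2 | defective) = 0.008900 / 0.24885 = 0.036.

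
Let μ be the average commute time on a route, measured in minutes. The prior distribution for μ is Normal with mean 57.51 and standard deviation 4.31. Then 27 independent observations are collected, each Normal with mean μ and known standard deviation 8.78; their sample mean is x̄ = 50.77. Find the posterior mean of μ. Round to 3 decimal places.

Prior precision 1/τ₀² = 1/4.31² = 0.0538326; data precision n/σ² = 27/8.78² = 0.350247.
Posterior precision = 0.0538326 + 0.350247 = 0.404080.
Posterior mean = (0.0538326·57.51 + 0.350247·50.77) / 0.404080 = 51.668.

Posterior mean ≈ 51.668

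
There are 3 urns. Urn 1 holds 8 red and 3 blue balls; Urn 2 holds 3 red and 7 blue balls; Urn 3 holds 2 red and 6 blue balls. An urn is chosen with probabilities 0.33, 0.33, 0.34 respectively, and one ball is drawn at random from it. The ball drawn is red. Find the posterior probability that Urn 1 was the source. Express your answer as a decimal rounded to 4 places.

Posterior probability ≈ 0.5660

Tabulate prior·likelihood by source: [1] prior 0.33, lik 0.7273, product 0.2400; [2] prior 0.33, lik 0.3, product 0.09900; [3] prior 0.34, lik 0.25, product 0.08500.
Normalizing constant = 0.42400; the posterior for Urn 1 is its product over the sum, 0.2400/0.42400 = 0.5660.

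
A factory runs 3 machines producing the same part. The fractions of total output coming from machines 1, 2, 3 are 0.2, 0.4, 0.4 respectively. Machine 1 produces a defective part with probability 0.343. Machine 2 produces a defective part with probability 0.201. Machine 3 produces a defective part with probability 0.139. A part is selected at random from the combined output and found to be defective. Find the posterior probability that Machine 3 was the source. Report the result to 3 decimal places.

Posterior probability ≈ 0.272

Tabulate prior·likelihood by source: [1] prior 0.2, lik 0.343, product 0.06860; [2] prior 0.4, lik 0.201, product 0.08040; [3] prior 0.4, lik 0.139, product 0.05560.
Normalizing constant = 0.20460; the posterior for Machine 3 is its product over the sum, 0.05560/0.20460 = 0.272.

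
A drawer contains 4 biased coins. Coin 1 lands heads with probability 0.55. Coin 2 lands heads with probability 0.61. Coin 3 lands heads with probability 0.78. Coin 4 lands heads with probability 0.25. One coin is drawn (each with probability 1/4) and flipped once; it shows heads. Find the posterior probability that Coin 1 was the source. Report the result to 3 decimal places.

Posterior probability ≈ 0.251

P(heads|C1) = 0.55; P(heads|C2) = 0.61; P(heads|C3) = 0.78; P(heads|C4) = 0.25.
Prior × likelihood for each source: 0.25·0.55=0.1375, 0.25·0.61=0.1525, 0.25·0.78=0.1950, 0.25·0.25=0.06250. Summing gives P(heads) = 0.54750.
P(Coin 1 | heads) = 0.1375 / 0.54750 = 0.251.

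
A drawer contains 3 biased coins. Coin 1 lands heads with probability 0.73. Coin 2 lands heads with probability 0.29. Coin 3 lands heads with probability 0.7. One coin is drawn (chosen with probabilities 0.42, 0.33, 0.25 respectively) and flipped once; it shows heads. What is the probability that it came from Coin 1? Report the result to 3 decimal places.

Posterior probability ≈ 0.531

P(heads|C1) = 0.73; P(heads|C2) = 0.29; P(heads|C3) = 0.7.
Prior × likelihood for each source: 0.42·0.73=0.3066, 0.33·0.29=0.09570, 0.25·0.7=0.1750. Summing gives P(heads) = 0.57730.
P(Coin 1 | heads) = 0.3066 / 0.57730 = 0.531.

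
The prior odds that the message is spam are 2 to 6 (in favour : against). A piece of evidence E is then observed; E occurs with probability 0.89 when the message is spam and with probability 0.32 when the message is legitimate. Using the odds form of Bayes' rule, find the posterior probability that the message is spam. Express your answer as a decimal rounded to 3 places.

Prior odds = 2/6 = 0.33333.
Likelihood ratio for E = 0.89/0.32 = 2.7812.
Posterior odds = prior odds × LR = 0.92708.
Posterior probability = odds/(1+odds) = 0.92708/1.9271 = 0.481.

Posterior probability ≈ 0.481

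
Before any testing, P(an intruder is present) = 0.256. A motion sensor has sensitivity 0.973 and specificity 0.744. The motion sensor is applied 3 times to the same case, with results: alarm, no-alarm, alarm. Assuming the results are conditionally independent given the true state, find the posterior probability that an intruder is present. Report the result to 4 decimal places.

Let H be the event that an intruder is present; start with P(H) = 0.256. P('alarm'|H) = 0.973, P('alarm'|¬H) = 0.256.
Update on result 1 ('alarm'): P(H) ← 0.973·0.2560 / (0.973·0.2560 + 0.256·0.7440) = 0.24909/0.43955 = 0.5667.
Update on result 2 ('no-alarm'): P(H) ← 0.027·0.5667 / (0.027·0.5667 + 0.744·0.4333) = 0.015301/0.33769 = 0.0453.
Update on result 3 ('alarm'): P(H) ← 0.973·0.0453 / (0.973·0.0453 + 0.256·0.9547) = 0.044087/0.28849 = 0.1528.

Posterior P(H) ≈ 0.1528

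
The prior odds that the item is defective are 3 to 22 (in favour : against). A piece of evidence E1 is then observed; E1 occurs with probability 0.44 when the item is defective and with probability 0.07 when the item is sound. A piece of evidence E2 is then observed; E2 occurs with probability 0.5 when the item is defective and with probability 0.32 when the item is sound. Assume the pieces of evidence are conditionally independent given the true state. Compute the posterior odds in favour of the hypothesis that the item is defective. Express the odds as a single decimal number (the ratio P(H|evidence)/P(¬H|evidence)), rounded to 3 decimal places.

Prior odds = 3/22 = 0.13636.
Likelihood ratio for E1 = 0.44/0.07 = 6.2857.
Likelihood ratio for E2 = 0.5/0.32 = 1.5625.
Posterior odds = prior odds × LR₁ × LR₂ = 1.3393.

Posterior odds ≈ 1.339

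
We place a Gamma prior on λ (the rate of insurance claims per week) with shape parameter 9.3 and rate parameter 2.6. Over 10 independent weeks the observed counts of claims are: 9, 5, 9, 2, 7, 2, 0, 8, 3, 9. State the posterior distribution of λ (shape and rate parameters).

Posterior: Gamma(shape=63.3, rate=12.6)

Total count ∑xᵢ = 54 over n = 10 weeks.
Gamma is conjugate to the Poisson likelihood: posterior is Gamma(shape = 9.3+54 = 63.3, rate = 2.6+10 = 12.6).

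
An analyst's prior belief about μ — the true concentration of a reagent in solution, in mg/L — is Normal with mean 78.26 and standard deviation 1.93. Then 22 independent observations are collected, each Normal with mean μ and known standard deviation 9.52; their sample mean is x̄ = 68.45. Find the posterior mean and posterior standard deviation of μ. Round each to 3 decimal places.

Prior precision 1/τ₀² = 1/1.93² = 0.268464; data precision n/σ² = 22/9.52² = 0.242744.
Posterior precision = 0.268464 + 0.242744 = 0.511208, giving posterior SD = 1/√0.511208 = 1.399.
Posterior mean = (0.268464·78.26 + 0.242744·68.45) / 0.511208 = 73.602.

Posterior mean ≈ 73.602; posterior SD ≈ 1.399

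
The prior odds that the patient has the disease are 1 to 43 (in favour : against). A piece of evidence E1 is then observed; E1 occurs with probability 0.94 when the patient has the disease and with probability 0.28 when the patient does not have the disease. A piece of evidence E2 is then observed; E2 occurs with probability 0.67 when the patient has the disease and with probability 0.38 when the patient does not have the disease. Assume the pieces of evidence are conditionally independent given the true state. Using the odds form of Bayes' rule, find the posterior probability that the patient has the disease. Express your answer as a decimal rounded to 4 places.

Prior odds = 1/43 = 0.023256.
Likelihood ratio for E1 = 0.94/0.28 = 3.3571.
Likelihood ratio for E2 = 0.67/0.38 = 1.7632.
Posterior odds = prior odds × LR₁ × LR₂ = 0.13766.
Posterior probability = odds/(1+odds) = 0.13766/1.1377 = 0.1210.

Posterior probability ≈ 0.1210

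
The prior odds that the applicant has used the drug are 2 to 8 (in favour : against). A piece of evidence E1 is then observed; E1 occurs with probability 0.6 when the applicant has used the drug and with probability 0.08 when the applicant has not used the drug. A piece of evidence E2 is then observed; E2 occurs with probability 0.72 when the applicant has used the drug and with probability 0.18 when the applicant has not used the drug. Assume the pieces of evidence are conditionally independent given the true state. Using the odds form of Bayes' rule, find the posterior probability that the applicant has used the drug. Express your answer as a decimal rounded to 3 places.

Posterior probability ≈ 0.882

Prior odds = 2/8 = 0.25000.
Likelihood ratio for E1 = 0.6/0.08 = 7.5000.
Likelihood ratio for E2 = 0.72/0.18 = 4.0000.
Posterior odds = prior odds × LR₁ × LR₂ = 7.5000.
Posterior probability = odds/(1+odds) = 7.5000/8.5000 = 0.882.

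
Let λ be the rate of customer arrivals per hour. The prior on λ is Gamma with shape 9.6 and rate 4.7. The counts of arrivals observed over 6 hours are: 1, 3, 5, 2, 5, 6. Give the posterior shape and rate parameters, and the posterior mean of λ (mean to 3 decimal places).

The Poisson likelihood adds the total count to the shape and the number of exposure periods to the rate. Here ∑xᵢ = 22 and n = 6, so shape 9.6→31.6 and rate 4.7→10.7.
Posterior mean = shape/rate = 31.6/10.7 = 2.953.

Posterior: Gamma(shape=31.6, rate=10.7); mean ≈ 2.953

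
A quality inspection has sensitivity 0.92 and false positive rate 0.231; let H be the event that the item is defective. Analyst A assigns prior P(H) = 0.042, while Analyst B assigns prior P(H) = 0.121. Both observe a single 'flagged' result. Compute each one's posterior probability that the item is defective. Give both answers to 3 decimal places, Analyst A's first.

Analyst A: 0.149; Analyst B: 0.354

P('+'|H) = 0.92, P('+'|¬H) = 0.231.
Analyst A: numerator 0.92·0.042 = 0.038640; evidence = 0.038640+0.231·0.958 = 0.25994; posterior = 0.149.
Analyst B: numerator 0.92·0.121 = 0.11132; evidence = 0.11132+0.231·0.879 = 0.31437; posterior = 0.354.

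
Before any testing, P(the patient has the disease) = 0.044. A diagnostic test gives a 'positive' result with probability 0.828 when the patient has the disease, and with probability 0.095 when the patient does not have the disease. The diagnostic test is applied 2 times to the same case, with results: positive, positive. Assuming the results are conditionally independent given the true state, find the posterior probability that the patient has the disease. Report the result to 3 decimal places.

Posterior P(H) ≈ 0.778

Let H be the event that the patient has the disease; start with P(H) = 0.044. P('positive'|H) = 0.828, P('positive'|¬H) = 0.095.
Update on result 1 ('positive'): P(H) ← 0.828·0.0440 / (0.828·0.0440 + 0.095·0.9560) = 0.036432/0.12725 = 0.2863.
Update on result 2 ('positive'): P(H) ← 0.828·0.2863 / (0.828·0.2863 + 0.095·0.7137) = 0.23705/0.30486 = 0.7776.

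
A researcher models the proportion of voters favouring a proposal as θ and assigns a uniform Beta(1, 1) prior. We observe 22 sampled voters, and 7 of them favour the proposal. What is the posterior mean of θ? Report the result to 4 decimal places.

The binomial likelihood is conjugate to the Beta prior: with 7 successes and 15 failures, the posterior is Beta(1+7, 1+15) = Beta(8, 16).
Posterior mean = α/(α+β) = 8/24 = 0.3333.

Posterior mean ≈ 0.3333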